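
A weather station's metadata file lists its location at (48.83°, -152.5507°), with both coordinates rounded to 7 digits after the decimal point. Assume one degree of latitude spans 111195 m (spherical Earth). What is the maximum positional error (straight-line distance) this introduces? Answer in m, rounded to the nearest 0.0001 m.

0.0067 m

Rounding to 7 decimal places leaves each coordinate within ±5e-08° of the true value.
Latitude error → 5e-08 × 111195 = 0.00555975 m along the meridian.
Longitude error → 5e-08 × 111195 × cos 48.83° = 5e-08 × 111195 × 0.6583 ≈ 0.00365996 m.
Worst case both components are at the extreme and orthogonal: √(0.00555975² + 0.00365996²) ≈ 0.00665628 m.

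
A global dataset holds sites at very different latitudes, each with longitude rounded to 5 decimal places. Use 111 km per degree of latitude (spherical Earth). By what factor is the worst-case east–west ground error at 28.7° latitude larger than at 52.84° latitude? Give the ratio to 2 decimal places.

Rounding to 5 decimal places leaves the longitude within ±5e-06° of the true value.
Error at 28.7° = 5e-06° × 111000 × cos 28.7° ≈ 0.555 × 0.8771 = 0.48682 m.
At 52.84°: 5e-06° × 111000 × cos 52.84° = 5e-06 × 111000 × 0.6040 ≈ 0.33524 m.
The ratio reduces to cos 28.7° / cos 52.84° = 0.8771/0.6040 ≈ 1.4521.

1.45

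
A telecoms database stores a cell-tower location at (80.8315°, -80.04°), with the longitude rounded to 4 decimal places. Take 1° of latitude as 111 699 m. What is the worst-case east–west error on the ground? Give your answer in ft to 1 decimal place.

Rounding to 4 decimal places leaves the longitude within ±5e-05° of the true value.
At latitude 80.8315° a degree of longitude spans 111699 m × cos 80.8315° = 111699 × 0.1593 ≈ 17797.9 m.
East–west error: 5e-05° × 17797.9 m/° ≈ 0.889897 m.
Converting: 0.889897 m × 3.2808 ft/m ≈ 2.9196 ft.

2.9 ft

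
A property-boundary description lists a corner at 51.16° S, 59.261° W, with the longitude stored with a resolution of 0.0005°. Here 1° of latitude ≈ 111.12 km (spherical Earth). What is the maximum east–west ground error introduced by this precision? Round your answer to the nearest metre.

With a 0.0005° grid the true value lies within half a step, ±0.0005°/2 = ±0.00025°, of the stored one.
At latitude 51.16° a degree of longitude spans 111120 m × cos 51.16° = 111120 × 0.6271 ≈ 69688.7 m.
East–west error: 0.00025° × 69688.7 m/° ≈ 17.4222 m.

17 metres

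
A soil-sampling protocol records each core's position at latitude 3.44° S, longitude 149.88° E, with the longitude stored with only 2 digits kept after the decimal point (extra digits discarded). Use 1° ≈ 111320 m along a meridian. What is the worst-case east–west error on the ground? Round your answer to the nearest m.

1111 m

Truncating at 2 decimal places can drop up to a full unit in the last place, so the longitude may be off by as much as 0.01°.
One degree of longitude at 3.44° is 111320 × cos 3.44° ≈ 111320 × 0.9982 = 111119 m.
East–west error: 0.01° × 111119 m/° ≈ 1111.19 m.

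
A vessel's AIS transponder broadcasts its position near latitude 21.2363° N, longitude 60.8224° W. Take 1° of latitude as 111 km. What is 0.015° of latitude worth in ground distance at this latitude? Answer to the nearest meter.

Along a meridian 0.015° is 0.015 × 111000 = 1665 m.

1665 meters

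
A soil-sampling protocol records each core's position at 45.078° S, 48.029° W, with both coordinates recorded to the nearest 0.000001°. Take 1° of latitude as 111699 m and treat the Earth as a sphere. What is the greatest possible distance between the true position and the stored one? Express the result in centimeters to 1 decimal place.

Rounding to 6 decimal places leaves each coordinate within ±5e-07° of the true value.
Latitude error → 5e-07 × 111699 = 0.0558495 m along the meridian.
East–west component at 45.078°: 5e-07° × 111699 × cos 45.078° ≈ 5e-07 × 78875.5 ≈ 0.0394378 m.
Combining orthogonally: (0.0558495² + 0.0394378²)^½ ≈ 0.0683703 m.
That is 0.0683703 m = 6.837 cm.

6.8 centimeters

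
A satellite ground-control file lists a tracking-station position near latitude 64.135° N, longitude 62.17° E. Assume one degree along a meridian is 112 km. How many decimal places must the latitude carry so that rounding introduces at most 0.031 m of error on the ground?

One degree of latitude covers 112000 m.
Rounding to N decimal places gives at most 0.5 × 10⁻ᴺ degrees of error, i.e. 0.5 × 10⁻ᴺ × 112000 m.
Setting 56000 × 10⁻ᴺ ≤ 0.031 gives 10ᴺ ≥ 1.806e+06, i.e. N ≥ 6.26.
N = 6 would give 0.056 m (too coarse); N = 7 gives 0.0056 m ≤ 0.031 m.

7 decimal places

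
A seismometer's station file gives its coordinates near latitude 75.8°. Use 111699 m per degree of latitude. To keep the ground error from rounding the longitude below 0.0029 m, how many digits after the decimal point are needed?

7 decimal places

At 75.8° one degree of longitude covers 111699 × cos 75.8° ≈ 111699 × 0.2453 ≈ 27400.6 m.
N decimal places → at most half a unit in the last place, 0.5 × 10⁻ᴺ° = 27400.6/2 × 10⁻ᴺ m.
Setting 13700.3 × 10⁻ᴺ ≤ 0.0029 gives 10ᴺ ≥ 4.724e+06, i.e. N ≥ 6.67.
So 7 decimal places suffice (0.00137 m); 6 would allow up to 0.0137 m.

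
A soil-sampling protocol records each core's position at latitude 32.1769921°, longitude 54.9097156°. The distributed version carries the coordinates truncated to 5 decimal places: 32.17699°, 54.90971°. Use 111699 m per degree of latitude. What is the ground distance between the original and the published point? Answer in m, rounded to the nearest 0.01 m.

0.58 m

The latitude changed by +0.0000021° and the longitude by +0.0000056°.
N–S: 0.0000021° × 111699 m/° = 0.234568 m.
East–west at this latitude: 0.0000056° × 111699 × cos 32.177° ≈ 0.0000056 × 94542.8 = 0.52944 m.
Combined displacement = (0.234568² + 0.52944²)^½ ≈ 0.579076 m.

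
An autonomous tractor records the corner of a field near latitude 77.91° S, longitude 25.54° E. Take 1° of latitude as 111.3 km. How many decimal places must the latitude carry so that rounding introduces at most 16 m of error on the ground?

One degree of latitude covers 111300 m.
N decimal places → at most half a unit in the last place, 0.5 × 10⁻ᴺ° = 111300/2 × 10⁻ᴺ m.
Need 0.5 × 111300 × 10⁻ᴺ ≤ 16 → 10⁻ᴺ ≤ 2.875e-04, so N ≥ 3.54.
At 3 places the error can reach 55.6 m, but 4 places keeps it to 5.57 m.

4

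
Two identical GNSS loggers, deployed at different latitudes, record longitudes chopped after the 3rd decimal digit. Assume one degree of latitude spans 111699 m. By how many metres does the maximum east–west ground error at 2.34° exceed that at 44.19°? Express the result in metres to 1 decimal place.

Truncating at 3 decimal places can drop up to a full unit in the last place, so the longitude may be off by as much as 0.001°.
At 2.34°: 0.001° × 111699 × cos 2.34° = 0.001 × 111699 × 0.9992 ≈ 111.61 m.
At 44.19°: 0.001° × 111699 × cos 44.19° = 0.001 × 111699 × 0.7170 ≈ 80.092 m.
Difference: 111.61 − 80.092 = 31.514 m.

31.5 metres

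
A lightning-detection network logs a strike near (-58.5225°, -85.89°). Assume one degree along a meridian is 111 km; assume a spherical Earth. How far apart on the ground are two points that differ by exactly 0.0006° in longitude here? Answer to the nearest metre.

35 metres

At 58.5225° a degree of longitude is 111000 × cos 58.5225° ≈ 57960.2 m, so 0.0006° corresponds to 34.7761 m.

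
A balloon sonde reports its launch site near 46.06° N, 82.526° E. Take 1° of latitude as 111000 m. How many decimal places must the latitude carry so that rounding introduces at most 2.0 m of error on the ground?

One degree of latitude covers 111000 m.
With N decimal places the half-ulp bound is 0.5·10⁻ᴺ°, or 0.5·10⁻ᴺ × 111000 m on the ground.
Need 0.5 × 111000 × 10⁻ᴺ ≤ 2.0 → 10⁻ᴺ ≤ 3.604e-05, so N ≥ 4.44.
So 5 decimal places suffice (0.555 m); 4 would allow up to 5.55 m.

5 decimal places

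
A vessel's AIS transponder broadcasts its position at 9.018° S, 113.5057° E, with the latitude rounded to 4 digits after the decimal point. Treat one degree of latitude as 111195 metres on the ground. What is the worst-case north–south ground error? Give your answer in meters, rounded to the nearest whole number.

Rounding to 4 decimal places leaves the latitude within ±5e-05° of the true value.
So the N–S error is at most 5e-05 × 111195 = 5.55975 m.

6 meters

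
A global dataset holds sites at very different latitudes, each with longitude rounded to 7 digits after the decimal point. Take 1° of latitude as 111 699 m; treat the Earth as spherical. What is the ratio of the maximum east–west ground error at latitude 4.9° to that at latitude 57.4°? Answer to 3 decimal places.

1.849

Rounding to 7 decimal places leaves the longitude within ±5e-08° of the true value.
At 4.9°: 5e-08° × 111699 × cos 4.9° = 5e-08 × 111699 × 0.9963 ≈ 0.0055645 m.
Error at 57.4° = 5e-08° × 111699 × cos 57.4° ≈ 0.0055849 × 0.5388 = 0.003009 m.
The ratio reduces to cos 4.9° / cos 57.4° = 0.9963/0.5388 ≈ 1.8493.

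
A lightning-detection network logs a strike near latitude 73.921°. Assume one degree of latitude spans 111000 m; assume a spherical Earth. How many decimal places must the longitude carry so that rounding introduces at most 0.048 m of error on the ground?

At 73.921° one degree of longitude covers 111000 × cos 73.921° ≈ 111000 × 0.2770 ≈ 30742.8 m.
Rounding to N decimal places gives at most 0.5 × 10⁻ᴺ degrees of error, i.e. 0.5 × 10⁻ᴺ × 30742.8 m.
Setting 15371.4 × 10⁻ᴺ ≤ 0.048 gives 10ᴺ ≥ 3.202e+05, i.e. N ≥ 5.51.
At 5 places the error can reach 0.154 m, but 6 places keeps it to 0.0154 m.

6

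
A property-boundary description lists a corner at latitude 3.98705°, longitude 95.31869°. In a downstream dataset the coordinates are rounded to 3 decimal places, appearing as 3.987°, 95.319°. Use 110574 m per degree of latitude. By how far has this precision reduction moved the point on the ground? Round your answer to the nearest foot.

114 feet

The latitude changed by +0.00005° and the longitude by -0.00031°.
N–S: 0.00005° × 110574 m/° = 5.5287 m.
East–west at this latitude: -0.00031° × 110574 × cos 3.987° ≈ -0.00031 × 110306 = -34.195 m.
Combined displacement = (5.5287² + 34.195²)^½ ≈ 34.639 m.
Converting: 34.639 m × 3.2808 ft/m ≈ 113.65 ft.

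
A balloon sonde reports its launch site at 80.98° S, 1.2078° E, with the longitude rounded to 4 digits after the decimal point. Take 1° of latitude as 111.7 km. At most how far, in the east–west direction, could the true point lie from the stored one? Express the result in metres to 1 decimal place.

0.9 metres

Rounding to 4 decimal places leaves the longitude within ±5e-05° of the true value.
One degree of longitude at 80.98° is 111700 × cos 80.98° ≈ 111700 × 0.1568 = 17512.2 m.
Maximum E–W displacement: 5e-05 × 17512.2 = 0.875612 m.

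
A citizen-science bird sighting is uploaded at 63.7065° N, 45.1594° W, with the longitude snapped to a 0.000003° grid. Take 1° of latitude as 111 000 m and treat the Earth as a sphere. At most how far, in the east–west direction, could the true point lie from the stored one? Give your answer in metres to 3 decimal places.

With a 0.000003° grid the true value lies within half a step, ±0.000003°/2 = ±1.5e-06°, of the stored one.
At latitude 63.7065° a degree of longitude spans 111000 m × cos 63.7065° = 111000 × 0.4430 ≈ 49169.6 m.
So at most 1.5e-06° × 49169.6 ≈ 0.0737544 m east–west.

0.074 metres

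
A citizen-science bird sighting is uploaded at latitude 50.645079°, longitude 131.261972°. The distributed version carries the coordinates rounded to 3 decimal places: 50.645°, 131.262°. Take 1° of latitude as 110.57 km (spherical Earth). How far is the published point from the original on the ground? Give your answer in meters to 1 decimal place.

The latitude changed by +0.000079° and the longitude by -0.000028°.
N–S: 0.000079° × 110570 m/° = 8.73503 m.
E–W at 50.645°: -0.000028° × 110570 × cos 50.645° = -0.000028 × 110570 × 0.6341 ≈ -1.96322 m.
Distance: √(8.73503² + 1.96322²) ≈ 8.95293 m.

9.0 meters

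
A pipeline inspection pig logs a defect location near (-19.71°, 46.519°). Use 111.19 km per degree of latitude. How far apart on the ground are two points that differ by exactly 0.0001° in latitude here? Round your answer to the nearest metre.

11 metres

Along a meridian 0.0001° is 0.0001 × 111190 = 11.119 m.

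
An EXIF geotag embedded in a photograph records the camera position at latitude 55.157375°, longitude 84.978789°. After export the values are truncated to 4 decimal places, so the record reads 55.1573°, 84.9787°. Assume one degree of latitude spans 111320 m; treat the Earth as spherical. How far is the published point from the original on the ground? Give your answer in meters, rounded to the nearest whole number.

10 meters

Δlat = 55.157375 − 55.1573 = +0.000075°; Δlon = 84.978789 − 84.9787 = +0.000089°.
N–S: 0.000075° × 111320 m/° = 8.349 m.
East–west at this latitude: 0.000089° × 111320 × cos 55.1573° ≈ 0.000089 × 63599.9 = 5.66039 m.
Hypotenuse of the two orthogonal shifts: √(8.349² + 5.66039²) = 10.0869 m.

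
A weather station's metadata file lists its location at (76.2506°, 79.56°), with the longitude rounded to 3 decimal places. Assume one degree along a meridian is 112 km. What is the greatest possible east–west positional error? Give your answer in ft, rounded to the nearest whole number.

44 ft

Rounding to 3 decimal places leaves the longitude within ±0.0005° of the true value.
One degree of longitude at 76.2506° is 112000 × cos 76.2506° ≈ 112000 × 0.2377 = 26619.7 m.
Maximum E–W displacement: 0.0005 × 26619.7 = 13.3098 m.
In feet: 13.3098 m ÷ 0.3048 ≈ 43.667 ft.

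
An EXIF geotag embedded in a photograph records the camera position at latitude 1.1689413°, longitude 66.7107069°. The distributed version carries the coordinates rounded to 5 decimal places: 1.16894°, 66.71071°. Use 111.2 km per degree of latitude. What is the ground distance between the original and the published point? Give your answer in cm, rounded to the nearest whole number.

Δlat = 1.1689413 − 1.16894 = +0.0000013°; Δlon = 66.7107069 − 66.71071 = -0.0000031°.
N–S: 0.0000013° × 111200 m/° = 0.14456 m.
East–west at this latitude: -0.0000031° × 111200 × cos 1.16894° ≈ -0.0000031 × 111177 = -0.344648 m.
Combined displacement = (0.14456² + 0.344648²)^½ ≈ 0.373738 m.
That is 0.373738 m = 37.374 cm.

37 cm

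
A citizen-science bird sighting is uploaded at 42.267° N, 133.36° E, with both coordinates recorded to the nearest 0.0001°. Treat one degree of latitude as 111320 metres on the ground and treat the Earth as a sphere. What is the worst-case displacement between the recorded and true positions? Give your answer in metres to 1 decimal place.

Rounding to 4 decimal places leaves each coordinate within ±5e-05° of the true value.
North–south component: 5e-05° × 111320 = 5.566 m.
Longitude error → 5e-05 × 111320 × cos 42.267° = 5e-05 × 111320 × 0.7400 ≈ 4.11894 m.
Combining orthogonally: (5.566² + 4.11894²)^½ ≈ 6.92431 m.

6.9 metres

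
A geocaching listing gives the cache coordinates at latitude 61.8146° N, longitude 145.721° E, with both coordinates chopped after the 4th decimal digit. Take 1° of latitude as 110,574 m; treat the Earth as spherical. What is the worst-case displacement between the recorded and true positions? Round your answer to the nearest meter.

Truncating at 4 decimal places can drop up to a full unit in the last place, so each coordinate may be off by as much as 0.0001°.
North–south component: 0.0001° × 110574 = 11.0574 m.
E–W at 61.8146°: 0.0001° × 110574 × cos 61.8146° = 0.0001 × 110574 × 0.4723 ≈ 5.2227 m.
Combining orthogonally: (11.0574² + 5.2227²)^½ ≈ 12.2288 m.

12 meters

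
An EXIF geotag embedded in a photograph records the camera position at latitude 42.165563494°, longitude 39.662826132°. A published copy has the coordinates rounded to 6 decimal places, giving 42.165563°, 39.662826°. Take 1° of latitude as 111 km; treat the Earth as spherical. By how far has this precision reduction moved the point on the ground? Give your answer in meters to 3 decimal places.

The latitude changed by +0.000000494° and the longitude by +0.000000132°.
N–S: 0.000000494° × 111000 m/° = 0.054834 m.
East–west at this latitude: 0.000000132° × 111000 × cos 42.1656° ≈ 0.000000132 × 82274.1 = 0.0108602 m.
Hypotenuse of the two orthogonal shifts: √(0.054834² + 0.0108602²) = 0.0558991 m.

0.056 meters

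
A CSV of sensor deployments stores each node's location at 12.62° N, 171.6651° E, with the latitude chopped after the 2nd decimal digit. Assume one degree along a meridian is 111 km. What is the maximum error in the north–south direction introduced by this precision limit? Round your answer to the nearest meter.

Truncating at 2 decimal places can drop up to a full unit in the last place, so the latitude may be off by as much as 0.01°.
So the N–S error is at most 0.01 × 111000 = 1110 m.

1110 meters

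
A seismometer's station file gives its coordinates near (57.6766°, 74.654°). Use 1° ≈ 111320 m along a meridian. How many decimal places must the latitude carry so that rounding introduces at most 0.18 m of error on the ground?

One degree of latitude covers 111320 m.
N decimal places → at most half a unit in the last place, 0.5 × 10⁻ᴺ° = 111320/2 × 10⁻ᴺ m.
Need 0.5 × 111320 × 10⁻ᴺ ≤ 0.18 → 10⁻ᴺ ≤ 3.234e-06, so N ≥ 5.49.
At 5 places the error can reach 0.557 m, but 6 places keeps it to 0.0557 m.

6 decimal places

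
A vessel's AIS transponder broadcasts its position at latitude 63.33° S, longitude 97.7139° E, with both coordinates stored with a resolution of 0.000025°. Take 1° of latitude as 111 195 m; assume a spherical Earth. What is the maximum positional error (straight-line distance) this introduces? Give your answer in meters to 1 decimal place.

1.5 meters

With a 0.000025° grid the true value lies within half a step, ±0.000025°/2 = ±1.25e-05°, of the stored one.
N–S: 1.25e-05° × 111195 m/° = 1.38994 m.
E–W at 63.33°: 1.25e-05° × 111195 × cos 63.33° = 1.25e-05 × 111195 × 0.4489 ≈ 0.623875 m.
Worst case both components are at the extreme and orthogonal: √(1.38994² + 0.623875²) ≈ 1.52353 m.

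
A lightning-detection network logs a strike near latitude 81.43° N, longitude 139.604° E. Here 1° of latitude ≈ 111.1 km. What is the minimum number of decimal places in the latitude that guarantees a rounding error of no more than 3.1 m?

One degree of latitude covers 111100 m.
N decimal places → at most half a unit in the last place, 0.5 × 10⁻ᴺ° = 111100/2 × 10⁻ᴺ m.
Need 0.5 × 111100 × 10⁻ᴺ ≤ 3.1 → 10⁻ᴺ ≤ 5.581e-05, so N ≥ 4.25.
At 4 places the error can reach 5.56 m, but 5 places keeps it to 0.555 m.

5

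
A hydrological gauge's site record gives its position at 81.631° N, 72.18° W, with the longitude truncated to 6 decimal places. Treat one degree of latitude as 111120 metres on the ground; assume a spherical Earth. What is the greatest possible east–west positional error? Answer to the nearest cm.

Truncating at 6 decimal places can drop up to a full unit in the last place, so the longitude may be off by as much as 1e-06°.
One degree of longitude at 81.631° is 111120 × cos 81.631° ≈ 111120 × 0.1455 = 16173.3 m.
East–west error: 1e-06° × 16173.3 m/° ≈ 0.0161733 m.
That is 0.0161733 m = 1.6173 cm.

2 cm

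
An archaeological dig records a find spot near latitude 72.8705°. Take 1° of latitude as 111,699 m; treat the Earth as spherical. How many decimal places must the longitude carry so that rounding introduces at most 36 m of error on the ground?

3 decimal places

At 72.8705° one degree of longitude covers 111699 × cos 72.8705° ≈ 111699 × 0.2945 ≈ 32899 m.
N decimal places → at most half a unit in the last place, 0.5 × 10⁻ᴺ° = 32899/2 × 10⁻ᴺ m.
Setting 16449.5 × 10⁻ᴺ ≤ 36 gives 10ᴺ ≥ 456.9, i.e. N ≥ 2.66.
So 3 decimal places suffice (16.4 m); 2 would allow up to 164 m.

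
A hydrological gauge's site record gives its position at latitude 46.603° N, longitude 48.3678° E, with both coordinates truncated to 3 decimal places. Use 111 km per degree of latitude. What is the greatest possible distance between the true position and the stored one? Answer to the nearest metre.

135 metres

Truncating at 3 decimal places can drop up to a full unit in the last place, so each coordinate may be off by as much as 0.001°.
N–S: 0.001° × 111000 m/° = 111 m.
E–W at 46.603°: 0.001° × 111000 × cos 46.603° = 0.001 × 111000 × 0.6870 ≈ 76.2625 m.
The two errors are perpendicular, so the maximum displacement is √(111² + 76.2625²) ≈ 134.674 m.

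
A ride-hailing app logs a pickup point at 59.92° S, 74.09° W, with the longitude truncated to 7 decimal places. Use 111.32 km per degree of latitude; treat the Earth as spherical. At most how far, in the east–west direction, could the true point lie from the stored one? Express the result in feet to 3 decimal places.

Truncating at 7 decimal places can drop up to a full unit in the last place, so the longitude may be off by as much as 1e-07°.
At latitude 59.92° a degree of longitude spans 111320 m × cos 59.92° = 111320 × 0.5012 ≈ 55794.6 m.
Maximum E–W displacement: 1e-07 × 55794.6 = 0.00557946 m.
In feet: 0.00557946 m ÷ 0.3048 ≈ 0.018305 ft.

0.018 feet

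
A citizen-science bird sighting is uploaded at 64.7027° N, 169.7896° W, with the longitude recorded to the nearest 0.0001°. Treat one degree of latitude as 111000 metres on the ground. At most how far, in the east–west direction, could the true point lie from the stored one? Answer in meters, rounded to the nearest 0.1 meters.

Rounding to 4 decimal places leaves the longitude within ±5e-05° of the true value.
At latitude 64.7027° a degree of longitude spans 111000 m × cos 64.7027° = 111000 × 0.4273 ≈ 47432 m.
East–west error: 5e-05° × 47432 m/° ≈ 2.3716 m.

2.4 meters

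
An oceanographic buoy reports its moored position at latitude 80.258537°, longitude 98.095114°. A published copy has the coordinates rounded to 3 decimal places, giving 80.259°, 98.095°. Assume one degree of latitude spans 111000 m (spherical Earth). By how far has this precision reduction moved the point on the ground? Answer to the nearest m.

Δlat = 80.258537 − 80.259 = -0.000463°; Δlon = 98.095114 − 98.095 = +0.000114°.
North–south shift: -0.000463 × 111000 = -51.393 m.
East–west at this latitude: 0.000114° × 111000 × cos 80.259° ≈ 0.000114 × 18780.6 = 2.14099 m.
Hypotenuse of the two orthogonal shifts: √(51.393² + 2.14099²) = 51.4376 m.

51 m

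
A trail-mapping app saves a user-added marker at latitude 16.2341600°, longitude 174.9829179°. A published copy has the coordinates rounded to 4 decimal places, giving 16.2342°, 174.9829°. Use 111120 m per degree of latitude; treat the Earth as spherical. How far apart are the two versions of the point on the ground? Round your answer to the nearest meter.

The latitude changed by -0.0000400° and the longitude by +0.0000179°.
N–S: -0.0000400° × 111120 m/° = -4.4448 m.
East–west at this latitude: 0.0000179° × 111120 × cos 16.2342° ≈ 0.0000179 × 106689 = 1.90974 m.
Hypotenuse of the two orthogonal shifts: √(4.4448² + 1.90974²) = 4.8377 m.

5 meters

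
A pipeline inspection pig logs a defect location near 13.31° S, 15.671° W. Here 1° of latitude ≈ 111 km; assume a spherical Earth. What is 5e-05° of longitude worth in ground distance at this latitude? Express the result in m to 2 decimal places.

At 13.31° a degree of longitude is 111000 × cos 13.31° ≈ 108018 m, so 5e-05° corresponds to 5.40092 m.

5.40 m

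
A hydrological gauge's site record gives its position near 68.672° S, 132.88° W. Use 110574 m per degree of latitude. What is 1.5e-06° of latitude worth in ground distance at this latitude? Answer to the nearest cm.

1.5e-06° × 110574 m/° = 0.165861 m.
That is 0.165861 m = 16.586 cm.

17 cm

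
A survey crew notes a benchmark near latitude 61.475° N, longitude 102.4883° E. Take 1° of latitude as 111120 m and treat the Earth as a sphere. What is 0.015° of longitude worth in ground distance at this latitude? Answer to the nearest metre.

One degree of longitude here spans 111120 × cos 61.475° = 111120 × 0.4775 ≈ 53064.5 m; 0.015° of that is 795.967 m.

796 metres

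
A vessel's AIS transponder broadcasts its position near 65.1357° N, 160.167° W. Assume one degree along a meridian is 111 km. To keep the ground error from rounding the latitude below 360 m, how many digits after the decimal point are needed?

One degree of latitude covers 111000 m.
N decimal places → at most half a unit in the last place, 0.5 × 10⁻ᴺ° = 111000/2 × 10⁻ᴺ m.
Setting 55500 × 10⁻ᴺ ≤ 360 gives 10ᴺ ≥ 154.2, i.e. N ≥ 2.19.
So 3 decimal places suffice (55.5 m); 2 would allow up to 555 m.

3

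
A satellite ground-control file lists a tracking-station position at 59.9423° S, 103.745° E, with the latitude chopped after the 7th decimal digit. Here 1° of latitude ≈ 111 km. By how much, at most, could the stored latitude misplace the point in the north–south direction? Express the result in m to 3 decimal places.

0.011 m

Truncating at 7 decimal places can drop up to a full unit in the last place, so the latitude may be off by as much as 1e-07°.
Along the meridian that is 1e-07° × 111000 m/° = 0.0111 m.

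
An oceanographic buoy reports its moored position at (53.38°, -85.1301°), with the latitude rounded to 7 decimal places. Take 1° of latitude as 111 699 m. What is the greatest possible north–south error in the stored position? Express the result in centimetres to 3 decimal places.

Rounding to 7 decimal places leaves the latitude within ±5e-08° of the true value.
So the N–S error is at most 5e-08 × 111699 = 0.00558495 m.
That is 0.00558495 m = 0.55849 cm.

0.558 centimetres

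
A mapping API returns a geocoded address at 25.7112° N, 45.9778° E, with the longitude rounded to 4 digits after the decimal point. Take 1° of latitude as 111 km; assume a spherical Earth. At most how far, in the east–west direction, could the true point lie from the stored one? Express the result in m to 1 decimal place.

Rounding to 4 decimal places leaves the longitude within ±5e-05° of the true value.
One degree of longitude at 25.7112° is 111000 × cos 25.7112° ≈ 111000 × 0.9010 = 100010 m.
So at most 5e-05° × 100010 ≈ 5.00051 m east–west.

5.0 m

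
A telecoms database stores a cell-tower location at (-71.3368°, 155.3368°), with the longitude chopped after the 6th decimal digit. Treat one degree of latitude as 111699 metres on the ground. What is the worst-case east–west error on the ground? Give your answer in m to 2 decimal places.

Truncating at 6 decimal places can drop up to a full unit in the last place, so the longitude may be off by as much as 1e-06°.
One degree of longitude at 71.3368° is 111699 × cos 71.3368° ≈ 111699 × 0.3200 = 35744.2 m.
East–west error: 1e-06° × 35744.2 m/° ≈ 0.0357442 m.

0.04 m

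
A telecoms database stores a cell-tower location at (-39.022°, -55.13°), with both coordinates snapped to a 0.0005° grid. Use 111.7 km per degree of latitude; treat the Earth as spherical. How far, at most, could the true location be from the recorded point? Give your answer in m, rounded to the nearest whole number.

With a 0.0005° grid the true value lies within half a step, ±0.0005°/2 = ±0.00025°, of the stored one.
Latitude error → 0.00025 × 111700 = 27.925 m along the meridian.
E–W at 39.022°: 0.00025° × 111700 × cos 39.022° = 0.00025 × 111700 × 0.7769 ≈ 21.6951 m.
Worst case both components are at the extreme and orthogonal: √(27.925² + 21.6951²) ≈ 35.3621 m.

35 m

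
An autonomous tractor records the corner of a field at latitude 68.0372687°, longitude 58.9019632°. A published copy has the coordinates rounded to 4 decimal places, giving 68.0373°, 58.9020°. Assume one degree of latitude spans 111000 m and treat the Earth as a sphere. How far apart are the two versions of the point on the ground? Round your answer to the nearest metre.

Δlat = 68.0372687 − 68.0373 = -0.0000313°; Δlon = 58.9019632 − 58.9020 = -0.0000368°.
North–south shift: -0.0000313 × 111000 = -3.4743 m.
E–W at 68.0373°: -0.0000368° × 111000 × cos 68.0373° = -0.0000368 × 111000 × 0.3740 ≈ -1.52773 m.
Distance: √(3.4743² + 1.52773²) ≈ 3.79535 m.

4 metres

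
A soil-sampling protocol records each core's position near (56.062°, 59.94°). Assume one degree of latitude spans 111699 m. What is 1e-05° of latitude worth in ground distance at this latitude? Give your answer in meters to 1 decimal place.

1.1 meters

1e-05° × 111699 m/° = 1.11699 m.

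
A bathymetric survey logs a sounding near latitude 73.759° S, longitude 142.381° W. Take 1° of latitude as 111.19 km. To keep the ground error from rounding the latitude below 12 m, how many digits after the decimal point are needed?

One degree of latitude covers 111190 m.
Rounding to N decimal places gives at most 0.5 × 10⁻ᴺ degrees of error, i.e. 0.5 × 10⁻ᴺ × 111190 m.
Need 0.5 × 111190 × 10⁻ᴺ ≤ 12 → 10⁻ᴺ ≤ 2.158e-04, so N ≥ 3.67.
So 4 decimal places suffice (5.56 m); 3 would allow up to 55.6 m.

4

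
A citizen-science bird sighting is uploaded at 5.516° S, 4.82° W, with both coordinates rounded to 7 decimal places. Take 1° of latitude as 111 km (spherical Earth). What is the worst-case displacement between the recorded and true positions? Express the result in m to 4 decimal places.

Rounding to 7 decimal places leaves each coordinate within ±5e-08° of the true value.
Latitude error → 5e-08 × 111000 = 0.00555 m along the meridian.
East–west component at 5.516°: 5e-08° × 111000 × cos 5.516° ≈ 5e-08 × 110486 ≈ 0.0055243 m.
Combining orthogonally: (0.00555² + 0.0055243²)^½ ≈ 0.00783073 m.

0.0078 m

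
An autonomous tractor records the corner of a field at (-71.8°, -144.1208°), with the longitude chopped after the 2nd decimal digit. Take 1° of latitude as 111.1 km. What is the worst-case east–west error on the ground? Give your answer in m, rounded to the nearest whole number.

Truncating at 2 decimal places can drop up to a full unit in the last place, so the longitude may be off by as much as 0.01°.
One degree of longitude at 71.8° is 111100 × cos 71.8° ≈ 111100 × 0.3123 = 34700.4 m.
Maximum E–W displacement: 0.01 × 34700.4 = 347.004 m.

347 m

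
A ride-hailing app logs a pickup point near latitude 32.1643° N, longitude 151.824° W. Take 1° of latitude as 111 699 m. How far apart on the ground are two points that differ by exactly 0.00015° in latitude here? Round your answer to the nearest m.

17 m

0.00015° × 111699 m/° = 16.7549 m.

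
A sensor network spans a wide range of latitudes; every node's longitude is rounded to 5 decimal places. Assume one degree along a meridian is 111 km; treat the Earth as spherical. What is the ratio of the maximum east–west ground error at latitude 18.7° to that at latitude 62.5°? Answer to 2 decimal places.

Rounding to 5 decimal places leaves the longitude within ±5e-06° of the true value.
Error at 18.7° = 5e-06° × 111000 × cos 18.7° ≈ 0.555 × 0.9472 = 0.5257 m.
Error at 62.5° = 5e-06° × 111000 × cos 62.5° ≈ 0.555 × 0.4617 = 0.25627 m.
Ratio: 0.5257 / 0.25627 = cos 18.7° / cos 62.5° ≈ 2.0514.

2.05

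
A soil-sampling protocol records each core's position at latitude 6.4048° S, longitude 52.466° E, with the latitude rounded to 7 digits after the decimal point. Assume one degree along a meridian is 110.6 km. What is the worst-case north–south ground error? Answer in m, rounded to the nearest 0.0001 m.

Rounding to 7 decimal places leaves the latitude within ±5e-08° of the true value.
North–south distance: 5e-08° × 110600 m/° = 0.00553 m.

0.0055 m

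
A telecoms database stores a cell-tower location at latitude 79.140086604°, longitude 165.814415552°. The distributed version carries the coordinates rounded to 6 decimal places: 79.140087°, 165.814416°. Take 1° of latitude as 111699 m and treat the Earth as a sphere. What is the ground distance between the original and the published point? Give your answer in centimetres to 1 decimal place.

Δlat = 79.140086604 − 79.140087 = -0.000000396°; Δlon = 165.814415552 − 165.814416 = -0.000000448°.
North–south shift: -0.000000396 × 111699 = -0.0442328 m.
E–W at 79.1401°: -0.000000448° × 111699 × cos 79.1401° = -0.000000448 × 111699 × 0.1884 ≈ -0.00942817 m.
Combined displacement = (0.0442328² + 0.00942817²)^½ ≈ 0.0452264 m.
That is 0.0452264 m = 4.5226 cm.

4.5 centimetres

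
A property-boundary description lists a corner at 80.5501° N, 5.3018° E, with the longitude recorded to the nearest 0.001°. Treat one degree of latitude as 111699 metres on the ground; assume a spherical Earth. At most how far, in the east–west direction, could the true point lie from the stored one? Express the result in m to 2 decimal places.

Rounding to 3 decimal places leaves the longitude within ±0.0005° of the true value.
At latitude 80.5501° a degree of longitude spans 111699 m × cos 80.5501° = 111699 × 0.1642 ≈ 18339.3 m.
So at most 0.0005° × 18339.3 ≈ 9.16966 m east–west.

9.17 m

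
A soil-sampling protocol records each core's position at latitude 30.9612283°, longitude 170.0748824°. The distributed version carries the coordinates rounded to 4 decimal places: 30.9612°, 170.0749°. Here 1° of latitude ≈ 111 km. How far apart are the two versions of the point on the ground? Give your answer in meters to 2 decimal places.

3.56 meters

The latitude changed by +0.0000283° and the longitude by -0.0000176°.
N–S: 0.0000283° × 111000 m/° = 3.1413 m.
East–west at this latitude: -0.0000176° × 111000 × cos 30.9612° ≈ -0.0000176 × 95184.3 = -1.67524 m.
Combined displacement = (3.1413² + 1.67524²)^½ ≈ 3.56008 m.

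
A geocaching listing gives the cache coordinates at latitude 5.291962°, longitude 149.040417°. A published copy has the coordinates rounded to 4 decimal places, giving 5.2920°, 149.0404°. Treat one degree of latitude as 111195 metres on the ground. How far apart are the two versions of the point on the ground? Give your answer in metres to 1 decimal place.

4.6 metres

The latitude changed by -0.000038° and the longitude by +0.000017°.
N–S: -0.000038° × 111195 m/° = -4.22541 m.
E–W at 5.292°: 0.000017° × 111195 × cos 5.292° = 0.000017 × 111195 × 0.9957 ≈ 1.88226 m.
Combined displacement = (4.22541² + 1.88226²)^½ ≈ 4.62569 m.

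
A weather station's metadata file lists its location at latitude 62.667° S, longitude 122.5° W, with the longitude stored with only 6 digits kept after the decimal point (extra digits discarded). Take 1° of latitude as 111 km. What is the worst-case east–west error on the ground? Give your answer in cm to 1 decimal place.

5.1 cm

Truncating at 6 decimal places can drop up to a full unit in the last place, so the longitude may be off by as much as 1e-06°.
Parallels shrink by cos φ, so at 62.667° a degree of longitude is 111000 × 0.4592 ≈ 50966.9 m.
East–west error: 1e-06° × 50966.9 m/° ≈ 0.0509669 m.
That is 0.0509669 m = 5.0967 cm.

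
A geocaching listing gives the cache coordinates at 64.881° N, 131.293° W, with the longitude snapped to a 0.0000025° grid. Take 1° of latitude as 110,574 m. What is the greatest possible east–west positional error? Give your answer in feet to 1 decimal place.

With a 0.0000025° grid the true value lies within half a step, ±0.0000025°/2 = ±1.25e-06°, of the stored one.
Parallels shrink by cos φ, so at 64.881° a degree of longitude is 110574 × 0.4245 ≈ 46938.6 m.
East–west error: 1.25e-06° × 46938.6 m/° ≈ 0.0586733 m.
In feet: 0.0586733 m ÷ 0.3048 ≈ 0.1925 ft.

0.2 feet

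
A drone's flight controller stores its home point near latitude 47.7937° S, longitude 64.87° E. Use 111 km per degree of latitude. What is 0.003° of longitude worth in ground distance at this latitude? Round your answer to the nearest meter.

One degree of longitude here spans 111000 × cos 47.7937° = 111000 × 0.6718 ≈ 74570 m; 0.003° of that is 223.71 m.

224 meters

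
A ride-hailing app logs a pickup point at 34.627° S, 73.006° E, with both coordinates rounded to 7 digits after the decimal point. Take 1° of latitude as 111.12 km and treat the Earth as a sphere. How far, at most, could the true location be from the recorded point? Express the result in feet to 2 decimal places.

Rounding to 7 decimal places leaves each coordinate within ±5e-08° of the true value.
North–south component: 5e-08° × 111120 = 0.005556 m.
Longitude error → 5e-08 × 111120 × cos 34.627° = 5e-08 × 111120 × 0.8229 ≈ 0.00457186 m.
Worst case both components are at the extreme and orthogonal: √(0.005556² + 0.00457186²) ≈ 0.00719521 m.
Converting: 0.00719521 m × 3.2808 ft/m ≈ 0.023606 ft.

0.02 feet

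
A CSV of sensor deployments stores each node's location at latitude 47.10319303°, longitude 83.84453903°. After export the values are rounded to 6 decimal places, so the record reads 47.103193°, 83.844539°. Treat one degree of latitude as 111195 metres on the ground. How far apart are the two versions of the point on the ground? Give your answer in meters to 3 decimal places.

The latitude changed by +0.00000003° and the longitude by +0.00000003°.
N–S: 0.00000003° × 111195 m/° = 0.00333585 m.
East–west at this latitude: 0.00000003° × 111195 × cos 47.1032° ≈ 0.00000003 × 75688.2 = 0.00227065 m.
Hypotenuse of the two orthogonal shifts: √(0.00333585² + 0.00227065²) = 0.00403531 m.

0.004 meters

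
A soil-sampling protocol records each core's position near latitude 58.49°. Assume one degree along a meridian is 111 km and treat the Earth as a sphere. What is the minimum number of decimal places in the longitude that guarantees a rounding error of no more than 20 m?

4 decimal places

At 58.49° one degree of longitude covers 111000 × cos 58.49° ≈ 111000 × 0.5226 ≈ 58013.9 m.
N decimal places → at most half a unit in the last place, 0.5 × 10⁻ᴺ° = 58013.9/2 × 10⁻ᴺ m.
Setting 29006.9 × 10⁻ᴺ ≤ 20 gives 10ᴺ ≥ 1450, i.e. N ≥ 3.16.
N = 3 would give 29 m (too coarse); N = 4 gives 2.9 m ≤ 20 m.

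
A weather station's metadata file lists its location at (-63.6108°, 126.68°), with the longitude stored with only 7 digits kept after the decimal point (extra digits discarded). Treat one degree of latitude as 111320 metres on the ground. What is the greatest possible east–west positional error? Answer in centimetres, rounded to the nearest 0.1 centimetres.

Truncating at 7 decimal places can drop up to a full unit in the last place, so the longitude may be off by as much as 1e-07°.
At latitude 63.6108° a degree of longitude spans 111320 m × cos 63.6108° = 111320 × 0.4445 ≈ 49478 m.
Maximum E–W displacement: 1e-07 × 49478 = 0.0049478 m.
That is 0.0049478 m = 0.49478 cm.

0.5 centimetres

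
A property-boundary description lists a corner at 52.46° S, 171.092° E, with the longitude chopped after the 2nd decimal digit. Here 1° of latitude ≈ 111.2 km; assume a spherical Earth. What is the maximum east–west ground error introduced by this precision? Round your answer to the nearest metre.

Truncating at 2 decimal places can drop up to a full unit in the last place, so the longitude may be off by as much as 0.01°.
One degree of longitude at 52.46° is 111200 × cos 52.46° ≈ 111200 × 0.6093 = 67755.8 m.
East–west error: 0.01° × 67755.8 m/° ≈ 677.558 m.

678 metres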